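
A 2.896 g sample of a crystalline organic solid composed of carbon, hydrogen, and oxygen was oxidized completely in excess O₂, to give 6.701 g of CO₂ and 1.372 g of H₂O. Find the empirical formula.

C8H8O3

mol C = 6.701 g CO₂ ÷ 44.009 g/mol = 0.15226 mol
mol H = 2 × 1.372 g H₂O ÷ 18.015 g/mol = 0.15232 mol
mass O = 2.896 − (1.8288 + 0.15354) = 0.91362 g → mol O = 0.91362 ÷ 15.999 = 0.057105 mol
Divide by the smallest (0.057105 mol): C 2.666, H 2.667, O 1.000
Multiplying each by 3 gives whole numbers: C 8.00, H 8.00, O 3.00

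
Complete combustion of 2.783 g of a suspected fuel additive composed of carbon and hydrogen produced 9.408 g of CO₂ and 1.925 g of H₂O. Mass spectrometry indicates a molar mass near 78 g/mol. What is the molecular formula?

C6H6

mol C = 9.408 g CO₂ ÷ 44.009 g/mol = 0.21377 mol
mol H = 2 × 1.925 g H₂O ÷ 18.015 g/mol = 0.21371 mol
Divide by the smallest (0.21371 mol): C 1.000, H 1.000
Empirical formula: CH
Empirical-formula mass = 13.02 g/mol; 78 ÷ 13.02 ≈ 6, so the molecular formula is C6H6.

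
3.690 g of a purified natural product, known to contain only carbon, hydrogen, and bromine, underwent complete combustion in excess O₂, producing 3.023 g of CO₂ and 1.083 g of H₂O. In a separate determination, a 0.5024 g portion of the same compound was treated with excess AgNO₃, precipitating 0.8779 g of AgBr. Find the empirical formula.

C4H7Br2

mol C = 3.023 g CO₂ ÷ 44.009 g/mol = 0.068690 mol
mol H = 2 × 1.083 g H₂O ÷ 18.015 g/mol = 0.12023 mol
From the AgBr data: mol Br per gram of compound = (0.8779 ÷ 187.772) ÷ 0.5024 = 0.0093060 mol/g, so in the 3.690 g combustion sample mol Br = 0.034339 mol
Divide by the smallest (0.034339 mol): C 2.000, H 3.501, Br 1.000
Multiplying each by 2 gives whole numbers: C 4.00, H 7.00, Br 2.00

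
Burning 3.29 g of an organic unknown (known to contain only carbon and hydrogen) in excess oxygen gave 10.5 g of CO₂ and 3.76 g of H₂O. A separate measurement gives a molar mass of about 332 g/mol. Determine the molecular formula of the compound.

C24H42

mol C = 10.5 g CO₂ ÷ 44.009 g/mol = 0.2386 mol
mol H = 2 × 3.76 g H₂O ÷ 18.015 g/mol = 0.4174 mol
Divide by the smallest (0.2386 mol): C 1.000, H 1.750
Multiplying each by 4 gives whole numbers: C 4.00, H 7.00
Empirical formula: C4H7
Empirical-formula mass = 55.10 g/mol; 332 ÷ 55.10 ≈ 6, so the molecular formula is C24H42.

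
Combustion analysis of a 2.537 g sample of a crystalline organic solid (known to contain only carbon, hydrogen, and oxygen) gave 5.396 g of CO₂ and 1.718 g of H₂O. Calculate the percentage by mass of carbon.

58.05%

mol C = 5.396 g CO₂ ÷ 44.009 g/mol = 0.12261 mol
mol H = 2 × 1.718 g H₂O ÷ 18.015 g/mol = 0.19073 mol
mass O = 2.537 − (1.4727 + 0.19226) = 0.87206 g → mol O = 0.87206 ÷ 15.999 = 0.054507 mol
mass % C = 1.4727 g ÷ 2.537 g × 100%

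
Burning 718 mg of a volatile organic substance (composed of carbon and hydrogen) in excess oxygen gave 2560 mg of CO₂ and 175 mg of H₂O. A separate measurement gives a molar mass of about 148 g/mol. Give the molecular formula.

mol C = 2.56 g CO₂ ÷ 44.009 g/mol = 0.05817 mol
mol H = 2 × 0.175 g H₂O ÷ 18.015 g/mol = 0.01943 mol
Divide by the smallest (0.01943 mol): C 2.994, H 1.000
Empirical formula: C3H
Empirical-formula mass = 37.04 g/mol; 148 ÷ 37.04 ≈ 4, so the molecular formula is C12H4.

C12H4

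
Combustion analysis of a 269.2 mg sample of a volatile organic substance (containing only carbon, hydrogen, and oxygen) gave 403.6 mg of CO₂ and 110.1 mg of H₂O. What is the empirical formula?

mol C = 0.4036 g CO₂ ÷ 44.009 g/mol = 0.0091709 mol
mol H = 2 × 0.1101 g H₂O ÷ 18.015 g/mol = 0.012223 mol
mass O = 0.2692 − (0.11015 + 0.012321) = 0.14673 g → mol O = 0.14673 ÷ 15.999 = 0.0091711 mol
Divide by the smallest (0.0091709 mol): C 1.000, H 1.333, O 1.000
Multiplying each by 3 gives whole numbers: C 3.00, H 4.00, O 3.00

C3H4O3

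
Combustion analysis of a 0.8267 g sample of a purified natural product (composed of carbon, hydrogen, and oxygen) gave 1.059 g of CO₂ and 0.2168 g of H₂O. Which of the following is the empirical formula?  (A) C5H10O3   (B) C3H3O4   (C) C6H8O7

mol C = 1.059 g CO₂ ÷ 44.009 g/mol = 0.024063 mol
mol H = 2 × 0.2168 g H₂O ÷ 18.015 g/mol = 0.024069 mol
mass O = 0.8267 − (0.28902 + 0.024261) = 0.51341 g → mol O = 0.51341 ÷ 15.999 = 0.032090 mol
Divide by the smallest (0.024063 mol): C 1.000, H 1.000, O 1.334
Multiplying each by 3 gives whole numbers: C 3.00, H 3.00, O 4.00

(B) C3H3O4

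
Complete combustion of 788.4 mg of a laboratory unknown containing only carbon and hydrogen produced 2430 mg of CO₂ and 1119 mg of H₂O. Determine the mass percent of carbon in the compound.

84.12%

mol C = 2.430 g CO₂ ÷ 44.009 g/mol = 0.055216 mol
mol H = 2 × 1.119 g H₂O ÷ 18.015 g/mol = 0.12423 mol
mass % C = 0.66320 g ÷ 0.7884 g × 100%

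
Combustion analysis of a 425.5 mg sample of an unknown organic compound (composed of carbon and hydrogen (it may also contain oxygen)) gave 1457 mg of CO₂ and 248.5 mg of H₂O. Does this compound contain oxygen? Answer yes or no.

mol C = 1.457 g CO₂ ÷ 44.009 g/mol = 0.033107 mol
mol H = 2 × 0.2485 g H₂O ÷ 18.015 g/mol = 0.027588 mol
C and H together account for 0.42546 g — essentially the entire 0.4255 g sample — so the compound contains no oxygen.

no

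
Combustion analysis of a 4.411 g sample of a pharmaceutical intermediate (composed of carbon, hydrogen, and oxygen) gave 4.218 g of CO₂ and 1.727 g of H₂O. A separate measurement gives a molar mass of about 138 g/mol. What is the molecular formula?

C3H6O6

mol C = 4.218 g CO₂ ÷ 44.009 g/mol = 0.095844 mol
mol H = 2 × 1.727 g H₂O ÷ 18.015 g/mol = 0.19173 mol
mass O = 4.411 − (1.1512 + 0.19326) = 3.0666 g → mol O = 3.0666 ÷ 15.999 = 0.19167 mol
Divide by the smallest (0.095844 mol): C 1.000, H 2.000, O 2.000
Empirical formula: CH2O2
Empirical-formula mass = 46.02 g/mol; 138 ÷ 46.02 ≈ 3, so the molecular formula is C3H6O6.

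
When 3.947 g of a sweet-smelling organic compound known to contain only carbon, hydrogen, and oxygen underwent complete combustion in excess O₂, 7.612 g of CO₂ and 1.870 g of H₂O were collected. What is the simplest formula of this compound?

mol C = 7.612 g CO₂ ÷ 44.009 g/mol = 0.17296 mol
mol H = 2 × 1.870 g H₂O ÷ 18.015 g/mol = 0.20760 mol
mass O = 3.947 − (2.0775 + 0.20927) = 1.6603 g → mol O = 1.6603 ÷ 15.999 = 0.10377 mol
Divide by the smallest (0.10377 mol): C 1.667, H 2.001, O 1.000
Multiplying each by 3 gives whole numbers: C 5.00, H 6.00, O 3.00

C5H6O3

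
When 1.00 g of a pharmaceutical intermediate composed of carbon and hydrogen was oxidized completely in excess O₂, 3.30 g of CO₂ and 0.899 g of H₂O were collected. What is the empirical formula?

mol C = 3.30 g CO₂ ÷ 44.009 g/mol = 0.07498 mol
mol H = 2 × 0.899 g H₂O ÷ 18.015 g/mol = 0.09981 mol
Divide by the smallest (0.07498 mol): C 1.000, H 1.331
Multiplying each by 3 gives whole numbers: C 3.00, H 3.99

C3H4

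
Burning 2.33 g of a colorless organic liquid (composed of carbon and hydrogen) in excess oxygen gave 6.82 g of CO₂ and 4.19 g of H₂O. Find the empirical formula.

mol C = 6.82 g CO₂ ÷ 44.009 g/mol = 0.1550 mol
mol H = 2 × 4.19 g H₂O ÷ 18.015 g/mol = 0.4652 mol
Divide by the smallest (0.1550 mol): C 1.000, H 3.002

CH3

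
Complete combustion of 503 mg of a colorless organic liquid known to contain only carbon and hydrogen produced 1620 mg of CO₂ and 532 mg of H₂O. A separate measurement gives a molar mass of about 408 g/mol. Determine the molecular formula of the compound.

C30H48

mol C = 1.62 g CO₂ ÷ 44.009 g/mol = 0.03681 mol
mol H = 2 × 0.532 g H₂O ÷ 18.015 g/mol = 0.05906 mol
Divide by the smallest (0.03681 mol): C 1.000, H 1.604
Multiplying each by 5 gives whole numbers: C 5.00, H 8.02
Empirical formula: C5H8
Empirical-formula mass = 68.12 g/mol; 408 ÷ 68.12 ≈ 6, so the molecular formula is C30H48.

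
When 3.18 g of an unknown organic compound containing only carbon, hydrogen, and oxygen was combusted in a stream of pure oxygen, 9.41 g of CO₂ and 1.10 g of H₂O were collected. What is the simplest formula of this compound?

mol C = 9.41 g CO₂ ÷ 44.009 g/mol = 0.2138 mol
mol H = 2 × 1.10 g H₂O ÷ 18.015 g/mol = 0.1221 mol
mass O = 3.18 − (2.568 + 0.1231) = 0.4887 g → mol O = 0.4887 ÷ 15.999 = 0.03055 mol
Divide by the smallest (0.03055 mol): C 7.000, H 3.998, O 1.000

C7H4O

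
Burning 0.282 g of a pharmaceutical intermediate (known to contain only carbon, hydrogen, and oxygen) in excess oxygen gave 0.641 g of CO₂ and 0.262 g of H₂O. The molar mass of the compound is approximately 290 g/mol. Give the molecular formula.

C15H30O5

mol C = 0.641 g CO₂ ÷ 44.009 g/mol = 0.01457 mol
mol H = 2 × 0.262 g H₂O ÷ 18.015 g/mol = 0.02909 mol
mass O = 0.282 − (0.1749 + 0.02932) = 0.07774 g → mol O = 0.07774 ÷ 15.999 = 0.004859 mol
Divide by the smallest (0.004859 mol): C 2.998, H 5.986, O 1.000
Empirical formula: C3H6O
Empirical-formula mass = 58.08 g/mol; 290 ÷ 58.08 ≈ 5, so the molecular formula is C15H30O5.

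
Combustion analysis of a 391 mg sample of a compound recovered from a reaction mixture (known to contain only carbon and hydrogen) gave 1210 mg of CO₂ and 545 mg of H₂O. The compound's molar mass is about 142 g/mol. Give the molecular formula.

mol C = 1.21 g CO₂ ÷ 44.009 g/mol = 0.02749 mol
mol H = 2 × 0.545 g H₂O ÷ 18.015 g/mol = 0.06051 mol
Divide by the smallest (0.02749 mol): C 1.000, H 2.201
Multiplying each by 5 gives whole numbers: C 5.00, H 11.00
Empirical formula: C5H11
Empirical-formula mass = 71.14 g/mol; 142 ÷ 71.14 ≈ 2, so the molecular formula is C10H22.

C10H22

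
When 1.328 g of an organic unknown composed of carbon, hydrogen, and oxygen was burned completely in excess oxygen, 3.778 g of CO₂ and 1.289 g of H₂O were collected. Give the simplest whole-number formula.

mol C = 3.778 g CO₂ ÷ 44.009 g/mol = 0.085846 mol
mol H = 2 × 1.289 g H₂O ÷ 18.015 g/mol = 0.14310 mol
mass O = 1.328 − (1.0311 + 0.14425) = 0.15265 g → mol O = 0.15265 ÷ 15.999 = 0.0095415 mol
Divide by the smallest (0.0095415 mol): C 8.997, H 14.998, O 1.000

C9H15O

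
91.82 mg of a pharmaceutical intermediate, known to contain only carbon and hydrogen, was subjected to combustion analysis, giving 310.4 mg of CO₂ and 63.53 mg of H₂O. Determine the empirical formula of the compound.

mol C = 0.3104 g CO₂ ÷ 44.009 g/mol = 0.0070531 mol
mol H = 2 × 0.06353 g H₂O ÷ 18.015 g/mol = 0.0070530 mol
Divide by the smallest (0.0070530 mol): C 1.000, H 1.000

CH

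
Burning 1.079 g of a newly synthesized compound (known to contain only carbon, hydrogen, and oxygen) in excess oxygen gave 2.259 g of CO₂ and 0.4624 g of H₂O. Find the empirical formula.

mol C = 2.259 g CO₂ ÷ 44.009 g/mol = 0.051330 mol
mol H = 2 × 0.4624 g H₂O ÷ 18.015 g/mol = 0.051335 mol
mass O = 1.079 − (0.61653 + 0.051746) = 0.41072 g → mol O = 0.41072 ÷ 15.999 = 0.025672 mol
Divide by the smallest (0.025672 mol): C 1.999, H 2.000, O 1.000

C2H2O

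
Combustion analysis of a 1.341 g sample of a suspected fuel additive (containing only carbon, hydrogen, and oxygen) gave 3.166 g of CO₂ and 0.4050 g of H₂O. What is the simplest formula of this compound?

mol C = 3.166 g CO₂ ÷ 44.009 g/mol = 0.071940 mol
mol H = 2 × 0.4050 g H₂O ÷ 18.015 g/mol = 0.044963 mol
mass O = 1.341 − (0.86407 + 0.045322) = 0.43161 g → mol O = 0.43161 ÷ 15.999 = 0.026977 mol
Divide by the smallest (0.026977 mol): C 2.667, H 1.667, O 1.000
Multiplying each by 3 gives whole numbers: C 8.00, H 5.00, O 3.00

C8H5O3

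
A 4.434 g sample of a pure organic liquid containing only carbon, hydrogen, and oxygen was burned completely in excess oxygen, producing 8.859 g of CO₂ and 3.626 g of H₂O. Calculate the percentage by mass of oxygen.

mol C = 8.859 g CO₂ ÷ 44.009 g/mol = 0.20130 mol
mol H = 2 × 3.626 g H₂O ÷ 18.015 g/mol = 0.40255 mol
mass O = 4.434 − (2.4178 + 0.40577) = 1.6104 g → mol O = 1.6104 ÷ 15.999 = 0.10066 mol
mass % O = 1.6104 g ÷ 4.434 g × 100%

36.32%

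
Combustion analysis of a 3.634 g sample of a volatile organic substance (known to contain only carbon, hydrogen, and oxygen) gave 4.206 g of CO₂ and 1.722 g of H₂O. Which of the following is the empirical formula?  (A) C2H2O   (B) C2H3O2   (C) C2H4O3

(C) C2H4O3

mol C = 4.206 g CO₂ ÷ 44.009 g/mol = 0.095571 mol
mol H = 2 × 1.722 g H₂O ÷ 18.015 g/mol = 0.19117 mol
mass O = 3.634 − (1.1479 + 0.19270) = 2.2934 g → mol O = 2.2934 ÷ 15.999 = 0.14335 mol
Divide by the smallest (0.095571 mol): C 1.000, H 2.000, O 1.500
Multiplying each by 2 gives whole numbers: C 2.00, H 4.00, O 3.00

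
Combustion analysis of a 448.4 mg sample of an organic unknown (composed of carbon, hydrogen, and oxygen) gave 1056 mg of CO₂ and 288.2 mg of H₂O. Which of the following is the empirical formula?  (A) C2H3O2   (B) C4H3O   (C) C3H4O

mol C = 1.056 g CO₂ ÷ 44.009 g/mol = 0.023995 mol
mol H = 2 × 0.2882 g H₂O ÷ 18.015 g/mol = 0.031996 mol
mass O = 0.4484 − (0.28821 + 0.032252) = 0.12794 g → mol O = 0.12794 ÷ 15.999 = 0.0079970 mol
Divide by the smallest (0.0079970 mol): C 3.001, H 4.001, O 1.000

(C) C3H4O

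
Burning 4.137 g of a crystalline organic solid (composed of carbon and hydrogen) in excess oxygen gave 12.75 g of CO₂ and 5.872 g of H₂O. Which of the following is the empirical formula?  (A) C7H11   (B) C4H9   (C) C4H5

(B) C4H9

mol C = 12.75 g CO₂ ÷ 44.009 g/mol = 0.28971 mol
mol H = 2 × 5.872 g H₂O ÷ 18.015 g/mol = 0.65190 mol
Divide by the smallest (0.28971 mol): C 1.000, H 2.250
Multiplying each by 4 gives whole numbers: C 4.00, H 9.00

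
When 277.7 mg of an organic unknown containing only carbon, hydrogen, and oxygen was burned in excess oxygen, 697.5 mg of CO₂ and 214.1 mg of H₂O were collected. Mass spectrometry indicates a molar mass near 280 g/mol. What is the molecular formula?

mol C = 0.6975 g CO₂ ÷ 44.009 g/mol = 0.015849 mol
mol H = 2 × 0.2141 g H₂O ÷ 18.015 g/mol = 0.023769 mol
mass O = 0.2777 − (0.19036 + 0.023959) = 0.063378 g → mol O = 0.063378 ÷ 15.999 = 0.0039614 mol
Divide by the smallest (0.0039614 mol): C 4.001, H 6.000, O 1.000
Empirical formula: C4H6O
Empirical-formula mass = 70.09 g/mol; 280 ÷ 70.09 ≈ 4, so the molecular formula is C16H24O4.

C16H24O4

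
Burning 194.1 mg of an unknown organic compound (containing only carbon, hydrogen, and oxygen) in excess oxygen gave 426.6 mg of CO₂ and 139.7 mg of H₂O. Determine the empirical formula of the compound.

C5H8O2

mol C = 0.4266 g CO₂ ÷ 44.009 g/mol = 0.0096935 mol
mol H = 2 × 0.1397 g H₂O ÷ 18.015 g/mol = 0.015509 mol
mass O = 0.1941 − (0.11643 + 0.015633) = 0.062038 g → mol O = 0.062038 ÷ 15.999 = 0.0038776 mol
Divide by the smallest (0.0038776 mol): C 2.500, H 4.000, O 1.000
Multiplying each by 2 gives whole numbers: C 5.00, H 8.00, O 2.00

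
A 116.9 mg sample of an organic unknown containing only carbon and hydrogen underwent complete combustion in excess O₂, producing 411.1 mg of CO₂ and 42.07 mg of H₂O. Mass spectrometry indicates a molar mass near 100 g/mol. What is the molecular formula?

mol C = 0.4111 g CO₂ ÷ 44.009 g/mol = 0.0093413 mol
mol H = 2 × 0.04207 g H₂O ÷ 18.015 g/mol = 0.0046706 mol
Divide by the smallest (0.0046706 mol): C 2.000, H 1.000
Empirical formula: C2H
Empirical-formula mass = 25.03 g/mol; 100 ÷ 25.03 ≈ 4, so the molecular formula is C8H4.

C8H4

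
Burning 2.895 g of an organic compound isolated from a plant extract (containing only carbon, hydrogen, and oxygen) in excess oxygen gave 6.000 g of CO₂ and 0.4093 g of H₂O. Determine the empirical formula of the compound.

mol C = 6.000 g CO₂ ÷ 44.009 g/mol = 0.13634 mol
mol H = 2 × 0.4093 g H₂O ÷ 18.015 g/mol = 0.045440 mol
mass O = 2.895 − (1.6375 + 0.045803) = 1.2117 g → mol O = 1.2117 ÷ 15.999 = 0.075734 mol
Divide by the smallest (0.045440 mol): C 3.000, H 1.000, O 1.667
Multiplying each by 3 gives whole numbers: C 9.00, H 3.00, O 5.00

C9H3O5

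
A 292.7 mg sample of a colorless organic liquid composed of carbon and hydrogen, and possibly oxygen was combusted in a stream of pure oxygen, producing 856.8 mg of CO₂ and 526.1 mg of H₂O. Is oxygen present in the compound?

no

mol C = 0.8568 g CO₂ ÷ 44.009 g/mol = 0.019469 mol
mol H = 2 × 0.5261 g H₂O ÷ 18.015 g/mol = 0.058407 mol
C and H together account for 0.29271 g — essentially the entire 0.2927 g sample — so the compound contains no oxygen.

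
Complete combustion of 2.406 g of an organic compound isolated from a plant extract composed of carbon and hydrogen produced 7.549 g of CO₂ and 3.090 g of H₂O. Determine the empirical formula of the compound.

mol C = 7.549 g CO₂ ÷ 44.009 g/mol = 0.17153 mol
mol H = 2 × 3.090 g H₂O ÷ 18.015 g/mol = 0.34305 mol
Divide by the smallest (0.17153 mol): C 1.000, H 2.000

CH2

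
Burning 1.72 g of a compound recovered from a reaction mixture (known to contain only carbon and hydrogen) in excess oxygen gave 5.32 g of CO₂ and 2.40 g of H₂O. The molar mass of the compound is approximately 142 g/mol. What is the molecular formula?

mol C = 5.32 g CO₂ ÷ 44.009 g/mol = 0.1209 mol
mol H = 2 × 2.40 g H₂O ÷ 18.015 g/mol = 0.2664 mol
Divide by the smallest (0.1209 mol): C 1.000, H 2.204
Multiplying each by 5 gives whole numbers: C 5.00, H 11.02
Empirical formula: C5H11
Empirical-formula mass = 71.14 g/mol; 142 ÷ 71.14 ≈ 2, so the molecular formula is C10H22.

C10H22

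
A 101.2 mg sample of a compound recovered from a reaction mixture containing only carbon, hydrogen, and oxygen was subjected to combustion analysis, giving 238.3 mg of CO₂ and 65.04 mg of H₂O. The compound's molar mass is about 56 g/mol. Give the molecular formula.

C3H4O

mol C = 0.2383 g CO₂ ÷ 44.009 g/mol = 0.0054148 mol
mol H = 2 × 0.06504 g H₂O ÷ 18.015 g/mol = 0.0072206 mol
mass O = 0.1012 − (0.065037 + 0.0072784) = 0.028884 g → mol O = 0.028884 ÷ 15.999 = 0.0018054 mol
Divide by the smallest (0.0018054 mol): C 2.999, H 3.999, O 1.000
Empirical formula: C3H4O
Empirical-formula mass = 56.06 g/mol; 56 ÷ 56.06 ≈ 1, so the molecular formula is C3H4O.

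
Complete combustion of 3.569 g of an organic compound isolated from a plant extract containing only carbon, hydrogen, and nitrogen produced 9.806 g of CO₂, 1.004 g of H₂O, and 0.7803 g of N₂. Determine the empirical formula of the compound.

mol C = 9.806 g CO₂ ÷ 44.009 g/mol = 0.22282 mol
mol H = 2 × 1.004 g H₂O ÷ 18.015 g/mol = 0.11146 mol
mol N = 2 × 0.7803 g N₂ ÷ 28.014 g/mol = 0.055708 mol
Divide by the smallest (0.055708 mol): C 4.000, H 2.001, N 1.000

C4H2N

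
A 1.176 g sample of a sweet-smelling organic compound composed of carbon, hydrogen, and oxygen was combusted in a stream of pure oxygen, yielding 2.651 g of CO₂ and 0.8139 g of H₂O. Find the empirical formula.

C8H12O3

mol C = 2.651 g CO₂ ÷ 44.009 g/mol = 0.060238 mol
mol H = 2 × 0.8139 g H₂O ÷ 18.015 g/mol = 0.090358 mol
mass O = 1.176 − (0.72351 + 0.091081) = 0.36140 g → mol O = 0.36140 ÷ 15.999 = 0.022589 mol
Divide by the smallest (0.022589 mol): C 2.667, H 4.000, O 1.000
Multiplying each by 3 gives whole numbers: C 8.00, H 12.00, O 3.00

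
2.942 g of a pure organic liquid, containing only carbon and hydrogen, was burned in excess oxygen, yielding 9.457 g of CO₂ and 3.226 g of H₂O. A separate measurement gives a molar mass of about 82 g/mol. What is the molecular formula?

C6H10

mol C = 9.457 g CO₂ ÷ 44.009 g/mol = 0.21489 mol
mol H = 2 × 3.226 g H₂O ÷ 18.015 g/mol = 0.35815 mol
Divide by the smallest (0.21489 mol): C 1.000, H 1.667
Multiplying each by 3 gives whole numbers: C 3.00, H 5.00
Empirical formula: C3H5
Empirical-formula mass = 41.07 g/mol; 82 ÷ 41.07 ≈ 2, so the molecular formula is C6H10.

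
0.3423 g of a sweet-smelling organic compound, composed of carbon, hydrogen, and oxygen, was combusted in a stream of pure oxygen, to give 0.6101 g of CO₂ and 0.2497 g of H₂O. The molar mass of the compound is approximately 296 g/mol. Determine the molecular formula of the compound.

mol C = 0.6101 g CO₂ ÷ 44.009 g/mol = 0.013863 mol
mol H = 2 × 0.2497 g H₂O ÷ 18.015 g/mol = 0.027721 mol
mass O = 0.3423 − (0.16651 + 0.027943) = 0.14785 g → mol O = 0.14785 ÷ 15.999 = 0.0092410 mol
Divide by the smallest (0.0092410 mol): C 1.500, H 3.000, O 1.000
Multiplying each by 2 gives whole numbers: C 3.00, H 6.00, O 2.00
Empirical formula: C3H6O2
Empirical-formula mass = 74.08 g/mol; 296 ÷ 74.08 ≈ 4, so the molecular formula is C12H24O8.

C12H24O8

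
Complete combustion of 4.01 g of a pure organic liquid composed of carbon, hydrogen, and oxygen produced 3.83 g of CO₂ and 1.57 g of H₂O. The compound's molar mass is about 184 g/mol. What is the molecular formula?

mol C = 3.83 g CO₂ ÷ 44.009 g/mol = 0.08703 mol
mol H = 2 × 1.57 g H₂O ÷ 18.015 g/mol = 0.1743 mol
mass O = 4.01 − (1.045 + 0.1757) = 2.789 g → mol O = 2.789 ÷ 15.999 = 0.1743 mol
Divide by the smallest (0.08703 mol): C 1.000, H 2.003, O 2.003
Empirical formula: CH2O2
Empirical-formula mass = 46.02 g/mol; 184 ÷ 46.02 ≈ 4, so the molecular formula is C4H8O8.

C4H8O8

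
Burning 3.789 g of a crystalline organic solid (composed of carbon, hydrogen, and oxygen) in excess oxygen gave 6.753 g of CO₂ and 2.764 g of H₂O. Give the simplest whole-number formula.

mol C = 6.753 g CO₂ ÷ 44.009 g/mol = 0.15345 mol
mol H = 2 × 2.764 g H₂O ÷ 18.015 g/mol = 0.30686 mol
mass O = 3.789 − (1.8430 + 0.30931) = 1.6367 g → mol O = 1.6367 ÷ 15.999 = 0.10230 mol
Divide by the smallest (0.10230 mol): C 1.500, H 3.000, O 1.000
Multiplying each by 2 gives whole numbers: C 3.00, H 6.00, O 2.00

C3H6O2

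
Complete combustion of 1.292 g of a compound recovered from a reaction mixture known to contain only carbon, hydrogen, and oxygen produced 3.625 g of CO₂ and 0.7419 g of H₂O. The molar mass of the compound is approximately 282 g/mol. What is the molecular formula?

C18H18O3

mol C = 3.625 g CO₂ ÷ 44.009 g/mol = 0.082370 mol
mol H = 2 × 0.7419 g H₂O ÷ 18.015 g/mol = 0.082365 mol
mass O = 1.292 − (0.98934 + 0.083024) = 0.21964 g → mol O = 0.21964 ÷ 15.999 = 0.013728 mol
Divide by the smallest (0.013728 mol): C 6.000, H 6.000, O 1.000
Empirical formula: C6H6O
Empirical-formula mass = 94.11 g/mol; 282 ÷ 94.11 ≈ 3, so the molecular formula is C18H18O3.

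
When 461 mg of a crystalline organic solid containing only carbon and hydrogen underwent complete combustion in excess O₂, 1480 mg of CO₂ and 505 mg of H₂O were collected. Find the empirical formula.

mol C = 1.48 g CO₂ ÷ 44.009 g/mol = 0.03363 mol
mol H = 2 × 0.505 g H₂O ÷ 18.015 g/mol = 0.05606 mol
Divide by the smallest (0.03363 mol): C 1.000, H 1.667
Multiplying each by 3 gives whole numbers: C 3.00, H 5.00

C3H5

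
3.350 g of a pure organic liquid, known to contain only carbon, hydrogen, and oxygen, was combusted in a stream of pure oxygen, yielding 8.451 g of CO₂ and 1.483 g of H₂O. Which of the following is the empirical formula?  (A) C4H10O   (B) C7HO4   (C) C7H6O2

(C) C7H6O2

mol C = 8.451 g CO₂ ÷ 44.009 g/mol = 0.19203 mol
mol H = 2 × 1.483 g H₂O ÷ 18.015 g/mol = 0.16464 mol
mass O = 3.350 − (2.3065 + 0.16596) = 0.87758 g → mol O = 0.87758 ÷ 15.999 = 0.054852 mol
Divide by the smallest (0.054852 mol): C 3.501, H 3.002, O 1.000
Multiplying each by 2 gives whole numbers: C 7.00, H 6.00, O 2.00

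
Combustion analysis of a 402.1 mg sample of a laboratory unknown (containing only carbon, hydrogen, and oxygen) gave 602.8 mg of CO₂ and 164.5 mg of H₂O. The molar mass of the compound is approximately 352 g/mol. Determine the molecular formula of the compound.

C12H16O12

mol C = 0.6028 g CO₂ ÷ 44.009 g/mol = 0.013697 mol
mol H = 2 × 0.1645 g H₂O ÷ 18.015 g/mol = 0.018263 mol
mass O = 0.4021 − (0.16452 + 0.018409) = 0.21917 g → mol O = 0.21917 ÷ 15.999 = 0.013699 mol
Divide by the smallest (0.013697 mol): C 1.000, H 1.333, O 1.000
Multiplying each by 3 gives whole numbers: C 3.00, H 4.00, O 3.00
Empirical formula: C3H4O3
Empirical-formula mass = 88.06 g/mol; 352 ÷ 88.06 ≈ 4, so the molecular formula is C12H16O12.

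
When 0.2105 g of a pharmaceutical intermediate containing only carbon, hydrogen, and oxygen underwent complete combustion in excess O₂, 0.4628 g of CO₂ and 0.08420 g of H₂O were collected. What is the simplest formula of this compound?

C9H8O4

mol C = 0.4628 g CO₂ ÷ 44.009 g/mol = 0.010516 mol
mol H = 2 × 0.08420 g H₂O ÷ 18.015 g/mol = 0.0093478 mol
mass O = 0.2105 − (0.12631 + 0.0094225) = 0.074769 g → mol O = 0.074769 ÷ 15.999 = 0.0046734 mol
Divide by the smallest (0.0046734 mol): C 2.250, H 2.000, O 1.000
Multiplying each by 4 gives whole numbers: C 9.00, H 8.00, O 4.00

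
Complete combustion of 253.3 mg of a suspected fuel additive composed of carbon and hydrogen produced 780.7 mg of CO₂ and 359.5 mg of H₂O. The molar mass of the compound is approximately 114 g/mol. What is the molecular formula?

mol C = 0.7807 g CO₂ ÷ 44.009 g/mol = 0.017740 mol
mol H = 2 × 0.3595 g H₂O ÷ 18.015 g/mol = 0.039911 mol
Divide by the smallest (0.017740 mol): C 1.000, H 2.250
Multiplying each by 4 gives whole numbers: C 4.00, H 9.00
Empirical formula: C4H9
Empirical-formula mass = 57.12 g/mol; 114 ÷ 57.12 ≈ 2, so the molecular formula is C8H18.

C8H18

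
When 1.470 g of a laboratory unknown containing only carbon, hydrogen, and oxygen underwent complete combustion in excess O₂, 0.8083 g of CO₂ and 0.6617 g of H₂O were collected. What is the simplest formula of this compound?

mol C = 0.8083 g CO₂ ÷ 44.009 g/mol = 0.018367 mol
mol H = 2 × 0.6617 g H₂O ÷ 18.015 g/mol = 0.073461 mol
mass O = 1.470 − (0.22060 + 0.074049) = 1.1753 g → mol O = 1.1753 ÷ 15.999 = 0.073464 mol
Divide by the smallest (0.018367 mol): C 1.000, H 4.000, O 4.000

CH4O4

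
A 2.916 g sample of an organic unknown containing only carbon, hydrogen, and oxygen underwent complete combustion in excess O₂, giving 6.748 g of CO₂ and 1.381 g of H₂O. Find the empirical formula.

C8H8O3

mol C = 6.748 g CO₂ ÷ 44.009 g/mol = 0.15333 mol
mol H = 2 × 1.381 g H₂O ÷ 18.015 g/mol = 0.15332 mol
mass O = 2.916 − (1.8417 + 0.15454) = 0.91978 g → mol O = 0.91978 ÷ 15.999 = 0.057490 mol
Divide by the smallest (0.057490 mol): C 2.667, H 2.667, O 1.000
Multiplying each by 3 gives whole numbers: C 8.00, H 8.00, O 3.00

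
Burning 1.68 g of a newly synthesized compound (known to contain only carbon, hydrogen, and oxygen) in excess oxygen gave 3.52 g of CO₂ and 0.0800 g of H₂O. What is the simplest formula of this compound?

mol C = 3.52 g CO₂ ÷ 44.009 g/mol = 0.07998 mol
mol H = 2 × 0.0800 g H₂O ÷ 18.015 g/mol = 0.008881 mol
mass O = 1.68 − (0.9607 + 0.008953) = 0.7104 g → mol O = 0.7104 ÷ 15.999 = 0.04440 mol
Divide by the smallest (0.008881 mol): C 9.006, H 1.000, O 4.999

C9HO5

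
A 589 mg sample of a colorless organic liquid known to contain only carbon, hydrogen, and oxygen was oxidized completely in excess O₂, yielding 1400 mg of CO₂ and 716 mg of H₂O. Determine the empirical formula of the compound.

mol C = 1.40 g CO₂ ÷ 44.009 g/mol = 0.03181 mol
mol H = 2 × 0.716 g H₂O ÷ 18.015 g/mol = 0.07949 mol
mass O = 0.589 − (0.3821 + 0.08013) = 0.1268 g → mol O = 0.1268 ÷ 15.999 = 0.007925 mol
Divide by the smallest (0.007925 mol): C 4.014, H 10.031, O 1.000

C4H10O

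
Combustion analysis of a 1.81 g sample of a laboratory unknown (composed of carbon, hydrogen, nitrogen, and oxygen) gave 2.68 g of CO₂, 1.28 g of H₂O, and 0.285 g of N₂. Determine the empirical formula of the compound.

mol C = 2.68 g CO₂ ÷ 44.009 g/mol = 0.06090 mol
mol H = 2 × 1.28 g H₂O ÷ 18.015 g/mol = 0.1421 mol
mol N = 2 × 0.285 g N₂ ÷ 28.014 g/mol = 0.02035 mol
mass O = 1.81 − (0.7314 + 0.1432 + 0.2850) = 0.6503 g → mol O = 0.6503 ÷ 15.999 = 0.04065 mol
Divide by the smallest (0.02035 mol): C 2.993, H 6.984, N 1.000, O 1.998

C3H7NO2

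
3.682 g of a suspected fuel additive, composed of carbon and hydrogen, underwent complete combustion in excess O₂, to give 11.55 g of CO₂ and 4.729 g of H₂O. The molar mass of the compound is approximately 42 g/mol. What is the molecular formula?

mol C = 11.55 g CO₂ ÷ 44.009 g/mol = 0.26245 mol
mol H = 2 × 4.729 g H₂O ÷ 18.015 g/mol = 0.52501 mol
Divide by the smallest (0.26245 mol): C 1.000, H 2.000
Empirical formula: CH2
Empirical-formula mass = 14.03 g/mol; 42 ÷ 14.03 ≈ 3, so the molecular formula is C3H6.

C3H6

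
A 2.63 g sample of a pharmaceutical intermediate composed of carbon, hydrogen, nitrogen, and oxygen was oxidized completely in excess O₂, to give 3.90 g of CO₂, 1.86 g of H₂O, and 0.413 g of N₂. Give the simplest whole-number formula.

C3H7NO2

mol C = 3.90 g CO₂ ÷ 44.009 g/mol = 0.08862 mol
mol H = 2 × 1.86 g H₂O ÷ 18.015 g/mol = 0.2065 mol
mol N = 2 × 0.413 g N₂ ÷ 28.014 g/mol = 0.02949 mol
mass O = 2.63 − (1.064 + 0.2081 + 0.4130) = 0.9445 g → mol O = 0.9445 ÷ 15.999 = 0.05903 mol
Divide by the smallest (0.02949 mol): C 3.006, H 7.003, N 1.000, O 2.002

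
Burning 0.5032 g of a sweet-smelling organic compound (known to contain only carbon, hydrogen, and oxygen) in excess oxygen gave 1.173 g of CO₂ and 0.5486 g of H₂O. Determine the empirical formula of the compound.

C7H16O2

mol C = 1.173 g CO₂ ÷ 44.009 g/mol = 0.026654 mol
mol H = 2 × 0.5486 g H₂O ÷ 18.015 g/mol = 0.060905 mol
mass O = 0.5032 − (0.32014 + 0.061392) = 0.12167 g → mol O = 0.12167 ÷ 15.999 = 0.0076049 mol
Divide by the smallest (0.0076049 mol): C 3.505, H 8.009, O 1.000
Multiplying each by 2 gives whole numbers: C 7.01, H 16.02, O 2.00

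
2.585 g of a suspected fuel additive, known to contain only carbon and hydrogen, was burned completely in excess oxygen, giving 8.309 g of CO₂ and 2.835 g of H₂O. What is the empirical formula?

C3H5

mol C = 8.309 g CO₂ ÷ 44.009 g/mol = 0.18880 mol
mol H = 2 × 2.835 g H₂O ÷ 18.015 g/mol = 0.31474 mol
Divide by the smallest (0.18880 mol): C 1.000, H 1.667
Multiplying each by 3 gives whole numbers: C 3.00, H 5.00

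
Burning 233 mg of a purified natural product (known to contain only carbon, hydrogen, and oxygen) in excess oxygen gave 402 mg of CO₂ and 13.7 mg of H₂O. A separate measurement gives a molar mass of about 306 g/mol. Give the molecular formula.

C12H2O10

mol C = 0.402 g CO₂ ÷ 44.009 g/mol = 0.009134 mol
mol H = 2 × 0.0137 g H₂O ÷ 18.015 g/mol = 0.001521 mol
mass O = 0.233 − (0.1097 + 0.001533) = 0.1218 g → mol O = 0.1218 ÷ 15.999 = 0.007610 mol
Divide by the smallest (0.001521 mol): C 6.006, H 1.000, O 5.003
Empirical formula: C6HO5
Empirical-formula mass = 153.07 g/mol; 306 ÷ 153.07 ≈ 2, so the molecular formula is C12H2O10.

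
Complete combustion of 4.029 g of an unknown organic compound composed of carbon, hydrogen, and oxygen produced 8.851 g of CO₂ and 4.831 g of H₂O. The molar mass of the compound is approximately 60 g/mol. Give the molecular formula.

mol C = 8.851 g CO₂ ÷ 44.009 g/mol = 0.20112 mol
mol H = 2 × 4.831 g H₂O ÷ 18.015 g/mol = 0.53633 mol
mass O = 4.029 − (2.4156 + 0.54062) = 1.0728 g → mol O = 1.0728 ÷ 15.999 = 0.067051 mol
Divide by the smallest (0.067051 mol): C 2.999, H 7.999, O 1.000
Empirical formula: C3H8O
Empirical-formula mass = 60.10 g/mol; 60 ÷ 60.10 ≈ 1, so the molecular formula is C3H8O.

C3H8O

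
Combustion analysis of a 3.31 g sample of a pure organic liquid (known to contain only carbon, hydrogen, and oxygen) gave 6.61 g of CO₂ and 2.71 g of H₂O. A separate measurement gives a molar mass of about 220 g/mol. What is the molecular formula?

C10H20O5

mol C = 6.61 g CO₂ ÷ 44.009 g/mol = 0.1502 mol
mol H = 2 × 2.71 g H₂O ÷ 18.015 g/mol = 0.3009 mol
mass O = 3.31 − (1.804 + 0.3033) = 1.203 g → mol O = 1.203 ÷ 15.999 = 0.07517 mol
Divide by the smallest (0.07517 mol): C 1.998, H 4.002, O 1.000
Empirical formula: C2H4O
Empirical-formula mass = 44.05 g/mol; 220 ÷ 44.05 ≈ 5, so the molecular formula is C10H20O5.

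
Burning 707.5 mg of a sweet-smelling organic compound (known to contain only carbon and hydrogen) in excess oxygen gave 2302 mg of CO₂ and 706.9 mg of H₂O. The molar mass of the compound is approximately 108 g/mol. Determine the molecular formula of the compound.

mol C = 2.302 g CO₂ ÷ 44.009 g/mol = 0.052307 mol
mol H = 2 × 0.7069 g H₂O ÷ 18.015 g/mol = 0.078479 mol
Divide by the smallest (0.052307 mol): C 1.000, H 1.500
Multiplying each by 2 gives whole numbers: C 2.00, H 3.00
Empirical formula: C2H3
Empirical-formula mass = 27.05 g/mol; 108 ÷ 27.05 ≈ 4, so the molecular formula is C8H12.

C8H12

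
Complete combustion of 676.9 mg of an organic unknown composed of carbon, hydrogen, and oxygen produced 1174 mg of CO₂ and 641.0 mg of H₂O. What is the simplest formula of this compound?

mol C = 1.174 g CO₂ ÷ 44.009 g/mol = 0.026676 mol
mol H = 2 × 0.6410 g H₂O ÷ 18.015 g/mol = 0.071163 mol
mass O = 0.6769 − (0.32041 + 0.071732) = 0.28476 g → mol O = 0.28476 ÷ 15.999 = 0.017798 mol
Divide by the smallest (0.017798 mol): C 1.499, H 3.998, O 1.000
Multiplying each by 2 gives whole numbers: C 3.00, H 8.00, O 2.00

C3H8O2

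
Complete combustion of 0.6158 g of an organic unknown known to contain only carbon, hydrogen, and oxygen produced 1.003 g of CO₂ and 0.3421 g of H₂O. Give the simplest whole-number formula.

mol C = 1.003 g CO₂ ÷ 44.009 g/mol = 0.022791 mol
mol H = 2 × 0.3421 g H₂O ÷ 18.015 g/mol = 0.037979 mol
mass O = 0.6158 − (0.27374 + 0.038283) = 0.30378 g → mol O = 0.30378 ÷ 15.999 = 0.018987 mol
Divide by the smallest (0.018987 mol): C 1.200, H 2.000, O 1.000
Multiplying each by 5 gives whole numbers: C 6.00, H 10.00, O 5.00

C6H10O5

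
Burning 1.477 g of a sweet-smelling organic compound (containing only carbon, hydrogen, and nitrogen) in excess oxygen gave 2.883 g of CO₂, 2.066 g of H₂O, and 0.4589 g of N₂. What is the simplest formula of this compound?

C2H7N

mol C = 2.883 g CO₂ ÷ 44.009 g/mol = 0.065509 mol
mol H = 2 × 2.066 g H₂O ÷ 18.015 g/mol = 0.22936 mol
mol N = 2 × 0.4589 g N₂ ÷ 28.014 g/mol = 0.032762 mol
Divide by the smallest (0.032762 mol): C 2.000, H 7.001, N 1.000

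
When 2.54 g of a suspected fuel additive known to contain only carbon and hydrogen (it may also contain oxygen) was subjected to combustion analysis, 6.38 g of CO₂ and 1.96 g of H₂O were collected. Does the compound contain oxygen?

yes

mol C = 6.38 g CO₂ ÷ 44.009 g/mol = 0.1450 mol
mol H = 2 × 1.96 g H₂O ÷ 18.015 g/mol = 0.2176 mol
C and H account for only 1.961 g of the 2.54 g sample; the remaining 0.5794 g must be oxygen.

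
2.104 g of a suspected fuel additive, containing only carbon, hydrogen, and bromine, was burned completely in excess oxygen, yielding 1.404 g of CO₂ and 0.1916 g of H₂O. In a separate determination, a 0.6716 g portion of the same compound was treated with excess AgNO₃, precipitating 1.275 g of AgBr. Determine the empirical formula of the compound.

C3H2Br2

mol C = 1.404 g CO₂ ÷ 44.009 g/mol = 0.031903 mol
mol H = 2 × 0.1916 g H₂O ÷ 18.015 g/mol = 0.021271 mol
From the AgBr data: mol Br per gram of compound = (1.275 ÷ 187.772) ÷ 0.6716 = 0.010110 mol/g, so in the 2.104 g combustion sample mol Br = 0.021272 mol
Divide by the smallest (0.021271 mol): C 1.500, H 1.000, Br 1.000
Multiplying each by 2 gives whole numbers: C 3.00, H 2.00, Br 2.00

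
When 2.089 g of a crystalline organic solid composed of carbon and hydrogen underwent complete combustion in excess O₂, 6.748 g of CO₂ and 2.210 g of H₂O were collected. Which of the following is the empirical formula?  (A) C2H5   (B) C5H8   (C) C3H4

(B) C5H8

mol C = 6.748 g CO₂ ÷ 44.009 g/mol = 0.15333 mol
mol H = 2 × 2.210 g H₂O ÷ 18.015 g/mol = 0.24535 mol
Divide by the smallest (0.15333 mol): C 1.000, H 1.600
Multiplying each by 5 gives whole numbers: C 5.00, H 8.00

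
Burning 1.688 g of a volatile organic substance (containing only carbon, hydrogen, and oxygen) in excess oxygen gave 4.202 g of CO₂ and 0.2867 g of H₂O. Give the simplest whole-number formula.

C3HO

mol C = 4.202 g CO₂ ÷ 44.009 g/mol = 0.095480 mol
mol H = 2 × 0.2867 g H₂O ÷ 18.015 g/mol = 0.031829 mol
mass O = 1.688 − (1.1468 + 0.032084) = 0.50910 g → mol O = 0.50910 ÷ 15.999 = 0.031821 mol
Divide by the smallest (0.031821 mol): C 3.001, H 1.000, O 1.000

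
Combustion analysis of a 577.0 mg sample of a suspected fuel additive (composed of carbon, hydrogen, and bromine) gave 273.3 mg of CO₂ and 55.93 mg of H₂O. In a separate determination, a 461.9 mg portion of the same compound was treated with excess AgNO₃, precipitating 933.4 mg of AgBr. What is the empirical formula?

mol C = 0.2733 g CO₂ ÷ 44.009 g/mol = 0.0062101 mol
mol H = 2 × 0.05593 g H₂O ÷ 18.015 g/mol = 0.0062093 mol
From the AgBr data: mol Br per gram of compound = (0.9334 ÷ 187.772) ÷ 0.4619 = 0.010762 mol/g, so in the 0.5770 g combustion sample mol Br = 0.0062096 mol
Divide by the smallest (0.0062093 mol): C 1.000, H 1.000, Br 1.000

CHBr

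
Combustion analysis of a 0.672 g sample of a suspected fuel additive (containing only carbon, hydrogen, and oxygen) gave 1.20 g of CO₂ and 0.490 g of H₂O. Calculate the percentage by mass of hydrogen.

mol C = 1.20 g CO₂ ÷ 44.009 g/mol = 0.02727 mol
mol H = 2 × 0.490 g H₂O ÷ 18.015 g/mol = 0.05440 mol
mass O = 0.672 − (0.3275 + 0.05483) = 0.2897 g → mol O = 0.2897 ÷ 15.999 = 0.01810 mol
mass % H = 0.05483 g ÷ 0.672 g × 100%

8.2%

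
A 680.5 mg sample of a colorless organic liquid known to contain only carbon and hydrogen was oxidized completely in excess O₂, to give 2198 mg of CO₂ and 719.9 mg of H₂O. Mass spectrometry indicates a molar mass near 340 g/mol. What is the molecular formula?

C25H40

mol C = 2.198 g CO₂ ÷ 44.009 g/mol = 0.049944 mol
mol H = 2 × 0.7199 g H₂O ÷ 18.015 g/mol = 0.079922 mol
Divide by the smallest (0.049944 mol): C 1.000, H 1.600
Multiplying each by 5 gives whole numbers: C 5.00, H 8.00
Empirical formula: C5H8
Empirical-formula mass = 68.12 g/mol; 340 ÷ 68.12 ≈ 5, so the molecular formula is C25H40.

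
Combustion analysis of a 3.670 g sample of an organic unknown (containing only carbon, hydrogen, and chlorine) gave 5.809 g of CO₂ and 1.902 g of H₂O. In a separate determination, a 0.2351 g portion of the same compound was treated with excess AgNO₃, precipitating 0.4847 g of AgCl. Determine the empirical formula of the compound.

C5H8Cl2

mol C = 5.809 g CO₂ ÷ 44.009 g/mol = 0.13200 mol
mol H = 2 × 1.902 g H₂O ÷ 18.015 g/mol = 0.21116 mol
From the AgCl data: mol Cl per gram of compound = (0.4847 ÷ 143.318) ÷ 0.2351 = 0.014385 mol/g, so in the 3.670 g combustion sample mol Cl = 0.052794 mol
Divide by the smallest (0.052794 mol): C 2.500, H 4.000, Cl 1.000
Multiplying each by 2 gives whole numbers: C 5.00, H 8.00, Cl 2.00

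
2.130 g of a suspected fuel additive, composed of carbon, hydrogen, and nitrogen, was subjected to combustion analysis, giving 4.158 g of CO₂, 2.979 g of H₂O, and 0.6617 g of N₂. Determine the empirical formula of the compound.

mol C = 4.158 g CO₂ ÷ 44.009 g/mol = 0.094481 mol
mol H = 2 × 2.979 g H₂O ÷ 18.015 g/mol = 0.33072 mol
mol N = 2 × 0.6617 g N₂ ÷ 28.014 g/mol = 0.047241 mol
Divide by the smallest (0.047241 mol): C 2.000, H 7.001, N 1.000

C2H7N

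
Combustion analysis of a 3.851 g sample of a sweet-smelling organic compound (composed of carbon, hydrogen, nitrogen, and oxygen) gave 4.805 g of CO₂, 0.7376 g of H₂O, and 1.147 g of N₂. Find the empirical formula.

C4H3N3O3

mol C = 4.805 g CO₂ ÷ 44.009 g/mol = 0.10918 mol
mol H = 2 × 0.7376 g H₂O ÷ 18.015 g/mol = 0.081887 mol
mol N = 2 × 1.147 g N₂ ÷ 28.014 g/mol = 0.081888 mol
mass O = 3.851 − (1.3114 + 0.082542 + 1.1470) = 1.3101 g → mol O = 1.3101 ÷ 15.999 = 0.081884 mol
Divide by the smallest (0.081884 mol): C 1.333, H 1.000, N 1.000, O 1.000
Multiplying each by 3 gives whole numbers: C 4.00, H 3.00, N 3.00, O 3.00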